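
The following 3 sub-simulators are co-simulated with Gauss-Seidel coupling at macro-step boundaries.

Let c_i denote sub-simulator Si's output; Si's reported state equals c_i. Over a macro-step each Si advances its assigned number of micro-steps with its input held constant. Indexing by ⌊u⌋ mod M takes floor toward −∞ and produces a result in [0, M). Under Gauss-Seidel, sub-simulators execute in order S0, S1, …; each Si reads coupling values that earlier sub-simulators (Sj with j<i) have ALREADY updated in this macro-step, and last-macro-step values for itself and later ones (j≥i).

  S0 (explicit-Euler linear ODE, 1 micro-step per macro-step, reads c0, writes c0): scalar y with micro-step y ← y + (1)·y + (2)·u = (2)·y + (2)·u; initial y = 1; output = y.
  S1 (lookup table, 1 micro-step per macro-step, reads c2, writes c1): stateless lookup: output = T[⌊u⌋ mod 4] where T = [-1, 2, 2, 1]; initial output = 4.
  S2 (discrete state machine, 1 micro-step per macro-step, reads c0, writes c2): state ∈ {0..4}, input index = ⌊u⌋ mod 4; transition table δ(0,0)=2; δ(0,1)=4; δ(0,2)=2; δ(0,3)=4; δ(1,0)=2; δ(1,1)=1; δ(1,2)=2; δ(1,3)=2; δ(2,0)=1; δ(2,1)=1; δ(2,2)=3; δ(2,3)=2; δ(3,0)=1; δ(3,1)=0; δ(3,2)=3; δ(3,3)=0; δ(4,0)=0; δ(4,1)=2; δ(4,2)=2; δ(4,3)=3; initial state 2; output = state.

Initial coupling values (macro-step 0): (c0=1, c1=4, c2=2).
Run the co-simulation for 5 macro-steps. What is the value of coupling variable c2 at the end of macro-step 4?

c2 at macro-step 4 = 2

macro 1: S0 reads c0=1 → after 1×micro: 4; S1 reads c2=2 → after 1×micro: 2; S2 reads c0=4 → after 1×micro: 1 ⇒ (c0=4, c1=2, c2=1)
macro 2: S0 reads c0=4 → after 1×micro: 16; S1 reads c2=1 → after 1×micro: 2; S2 reads c0=16 → after 1×micro: 2 ⇒ (c0=16, c1=2, c2=2)
macro 3: S0 reads c0=16 → after 1×micro: 64; S1 reads c2=2 → after 1×micro: 2; S2 reads c0=64 → after 1×micro: 1 ⇒ (c0=64, c1=2, c2=1)
macro 4: S0 reads c0=64 → after 1×micro: 256; S1 reads c2=1 → after 1×micro: 2; S2 reads c0=256 → after 1×micro: 2 ⇒ (c0=256, c1=2, c2=2)
macro 5: S0 reads c0=256 → after 1×micro: 1024; S1 reads c2=2 → after 1×micro: 2; S2 reads c0=1024 → after 1×micro: 1 ⇒ (c0=1024, c1=2, c2=1)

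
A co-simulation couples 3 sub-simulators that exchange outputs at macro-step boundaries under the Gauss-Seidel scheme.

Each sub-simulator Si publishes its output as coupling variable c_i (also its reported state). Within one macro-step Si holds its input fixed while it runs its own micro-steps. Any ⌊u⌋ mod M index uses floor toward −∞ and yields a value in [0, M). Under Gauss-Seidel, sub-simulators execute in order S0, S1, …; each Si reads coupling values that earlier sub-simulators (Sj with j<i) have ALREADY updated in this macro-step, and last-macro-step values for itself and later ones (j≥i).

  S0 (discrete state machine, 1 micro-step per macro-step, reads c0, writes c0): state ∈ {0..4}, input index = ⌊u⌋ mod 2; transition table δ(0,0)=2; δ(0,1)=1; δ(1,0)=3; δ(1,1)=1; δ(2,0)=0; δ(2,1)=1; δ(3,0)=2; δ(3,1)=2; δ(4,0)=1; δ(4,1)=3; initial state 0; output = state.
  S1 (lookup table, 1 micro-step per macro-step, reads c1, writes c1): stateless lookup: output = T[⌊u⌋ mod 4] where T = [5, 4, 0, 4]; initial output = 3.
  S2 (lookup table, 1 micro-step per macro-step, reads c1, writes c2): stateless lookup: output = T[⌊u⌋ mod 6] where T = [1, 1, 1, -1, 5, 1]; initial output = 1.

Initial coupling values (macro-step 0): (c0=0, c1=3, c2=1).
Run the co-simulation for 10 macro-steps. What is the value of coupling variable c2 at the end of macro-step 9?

macro 1: S0 reads c0=0 → after 1×micro: 2; S1 reads c1=3 → after 1×micro: 4; S2 reads c1=4 → after 1×micro: 5 ⇒ (c0=2, c1=4, c2=5)
macro 2: S0 reads c0=2 → after 1×micro: 0; S1 reads c1=4 → after 1×micro: 5; S2 reads c1=5 → after 1×micro: 1 ⇒ (c0=0, c1=5, c2=1)
macro 3: S0 reads c0=0 → after 1×micro: 2; S1 reads c1=5 → after 1×micro: 4; S2 reads c1=4 → after 1×micro: 5 ⇒ (c0=2, c1=4, c2=5)
macro 4: S0 reads c0=2 → after 1×micro: 0; S1 reads c1=4 → after 1×micro: 5; S2 reads c1=5 → after 1×micro: 1 ⇒ (c0=0, c1=5, c2=1)
macro 5: S0 reads c0=0 → after 1×micro: 2; S1 reads c1=5 → after 1×micro: 4; S2 reads c1=4 → after 1×micro: 5 ⇒ (c0=2, c1=4, c2=5)
macro 6: S0 reads c0=2 → after 1×micro: 0; S1 reads c1=4 → after 1×micro: 5; S2 reads c1=5 → after 1×micro: 1 ⇒ (c0=0, c1=5, c2=1)
macro 7: S0 reads c0=0 → after 1×micro: 2; S1 reads c1=5 → after 1×micro: 4; S2 reads c1=4 → after 1×micro: 5 ⇒ (c0=2, c1=4, c2=5)
macro 8: S0 reads c0=2 → after 1×micro: 0; S1 reads c1=4 → after 1×micro: 5; S2 reads c1=5 → after 1×micro: 1 ⇒ (c0=0, c1=5, c2=1)
macro 9: S0 reads c0=0 → after 1×micro: 2; S1 reads c1=5 → after 1×micro: 4; S2 reads c1=4 → after 1×micro: 5 ⇒ (c0=2, c1=4, c2=5)
macro 10: S0 reads c0=2 → after 1×micro: 0; S1 reads c1=4 → after 1×micro: 5; S2 reads c1=5 → after 1×micro: 1 ⇒ (c0=0, c1=5, c2=1)

c2 at macro-step 9 = 5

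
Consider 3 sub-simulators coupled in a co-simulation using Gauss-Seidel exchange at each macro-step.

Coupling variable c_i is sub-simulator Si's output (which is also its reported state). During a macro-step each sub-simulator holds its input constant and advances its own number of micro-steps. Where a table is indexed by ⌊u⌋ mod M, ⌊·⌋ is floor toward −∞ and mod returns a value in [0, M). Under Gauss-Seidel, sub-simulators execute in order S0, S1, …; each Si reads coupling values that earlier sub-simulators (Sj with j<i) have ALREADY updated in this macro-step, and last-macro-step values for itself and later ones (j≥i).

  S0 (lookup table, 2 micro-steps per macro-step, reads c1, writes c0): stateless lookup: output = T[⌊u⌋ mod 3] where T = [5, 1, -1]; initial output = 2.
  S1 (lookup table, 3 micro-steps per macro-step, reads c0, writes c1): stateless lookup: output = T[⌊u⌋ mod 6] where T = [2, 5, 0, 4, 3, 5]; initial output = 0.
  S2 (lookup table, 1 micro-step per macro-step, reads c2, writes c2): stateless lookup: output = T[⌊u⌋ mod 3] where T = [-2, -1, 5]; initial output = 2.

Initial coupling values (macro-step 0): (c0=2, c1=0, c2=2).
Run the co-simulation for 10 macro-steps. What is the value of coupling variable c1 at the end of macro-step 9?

macro 1: S0 reads c1=0 → after 2×micro: 5; S1 reads c0=5 → after 3×micro: 5; S2 reads c2=2 → after 1×micro: 5 ⇒ (c0=5, c1=5, c2=5)
macro 2: S0 reads c1=5 → after 2×micro: -1; S1 reads c0=-1 → after 3×micro: 5; S2 reads c2=5 → after 1×micro: 5 ⇒ (c0=-1, c1=5, c2=5)
macro 3: S0 reads c1=5 → after 2×micro: -1; S1 reads c0=-1 → after 3×micro: 5; S2 reads c2=5 → after 1×micro: 5 ⇒ (c0=-1, c1=5, c2=5)
macro 4: S0 reads c1=5 → after 2×micro: -1; S1 reads c0=-1 → after 3×micro: 5; S2 reads c2=5 → after 1×micro: 5 ⇒ (c0=-1, c1=5, c2=5)
macro 5: S0 reads c1=5 → after 2×micro: -1; S1 reads c0=-1 → after 3×micro: 5; S2 reads c2=5 → after 1×micro: 5 ⇒ (c0=-1, c1=5, c2=5)
macro 6: S0 reads c1=5 → after 2×micro: -1; S1 reads c0=-1 → after 3×micro: 5; S2 reads c2=5 → after 1×micro: 5 ⇒ (c0=-1, c1=5, c2=5)
macro 7: S0 reads c1=5 → after 2×micro: -1; S1 reads c0=-1 → after 3×micro: 5; S2 reads c2=5 → after 1×micro: 5 ⇒ (c0=-1, c1=5, c2=5)
macro 8: S0 reads c1=5 → after 2×micro: -1; S1 reads c0=-1 → after 3×micro: 5; S2 reads c2=5 → after 1×micro: 5 ⇒ (c0=-1, c1=5, c2=5)
macro 9: S0 reads c1=5 → after 2×micro: -1; S1 reads c0=-1 → after 3×micro: 5; S2 reads c2=5 → after 1×micro: 5 ⇒ (c0=-1, c1=5, c2=5)
macro 10: S0 reads c1=5 → after 2×micro: -1; S1 reads c0=-1 → after 3×micro: 5; S2 reads c2=5 → after 1×micro: 5 ⇒ (c0=-1, c1=5, c2=5)

c1 at macro-step 9 = 5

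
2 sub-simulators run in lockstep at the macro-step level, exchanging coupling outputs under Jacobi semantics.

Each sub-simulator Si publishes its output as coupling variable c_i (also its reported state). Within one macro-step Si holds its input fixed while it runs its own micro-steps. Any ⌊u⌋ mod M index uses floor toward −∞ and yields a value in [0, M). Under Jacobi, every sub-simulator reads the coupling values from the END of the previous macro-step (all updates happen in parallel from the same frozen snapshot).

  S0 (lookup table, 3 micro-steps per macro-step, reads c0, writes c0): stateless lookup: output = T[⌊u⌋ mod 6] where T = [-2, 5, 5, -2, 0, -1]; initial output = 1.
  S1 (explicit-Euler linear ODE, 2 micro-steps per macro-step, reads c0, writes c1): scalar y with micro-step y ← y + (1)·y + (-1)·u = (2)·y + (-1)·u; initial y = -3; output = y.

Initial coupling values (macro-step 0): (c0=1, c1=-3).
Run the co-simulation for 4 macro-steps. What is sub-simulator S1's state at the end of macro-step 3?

S1 state at macro-step 3 = -297

macro 1: S0 reads c0=1 → after 3×micro: 5; S1 reads c0=1 → after 2×micro: -15 ⇒ (c0=5, c1=-15)
macro 2: S0 reads c0=5 → after 3×micro: -1; S1 reads c0=5 → after 2×micro: -75 ⇒ (c0=-1, c1=-75)
macro 3: S0 reads c0=-1 → after 3×micro: -1; S1 reads c0=-1 → after 2×micro: -297 ⇒ (c0=-1, c1=-297)
macro 4: S0 reads c0=-1 → after 3×micro: -1; S1 reads c0=-1 → after 2×micro: -1185 ⇒ (c0=-1, c1=-1185)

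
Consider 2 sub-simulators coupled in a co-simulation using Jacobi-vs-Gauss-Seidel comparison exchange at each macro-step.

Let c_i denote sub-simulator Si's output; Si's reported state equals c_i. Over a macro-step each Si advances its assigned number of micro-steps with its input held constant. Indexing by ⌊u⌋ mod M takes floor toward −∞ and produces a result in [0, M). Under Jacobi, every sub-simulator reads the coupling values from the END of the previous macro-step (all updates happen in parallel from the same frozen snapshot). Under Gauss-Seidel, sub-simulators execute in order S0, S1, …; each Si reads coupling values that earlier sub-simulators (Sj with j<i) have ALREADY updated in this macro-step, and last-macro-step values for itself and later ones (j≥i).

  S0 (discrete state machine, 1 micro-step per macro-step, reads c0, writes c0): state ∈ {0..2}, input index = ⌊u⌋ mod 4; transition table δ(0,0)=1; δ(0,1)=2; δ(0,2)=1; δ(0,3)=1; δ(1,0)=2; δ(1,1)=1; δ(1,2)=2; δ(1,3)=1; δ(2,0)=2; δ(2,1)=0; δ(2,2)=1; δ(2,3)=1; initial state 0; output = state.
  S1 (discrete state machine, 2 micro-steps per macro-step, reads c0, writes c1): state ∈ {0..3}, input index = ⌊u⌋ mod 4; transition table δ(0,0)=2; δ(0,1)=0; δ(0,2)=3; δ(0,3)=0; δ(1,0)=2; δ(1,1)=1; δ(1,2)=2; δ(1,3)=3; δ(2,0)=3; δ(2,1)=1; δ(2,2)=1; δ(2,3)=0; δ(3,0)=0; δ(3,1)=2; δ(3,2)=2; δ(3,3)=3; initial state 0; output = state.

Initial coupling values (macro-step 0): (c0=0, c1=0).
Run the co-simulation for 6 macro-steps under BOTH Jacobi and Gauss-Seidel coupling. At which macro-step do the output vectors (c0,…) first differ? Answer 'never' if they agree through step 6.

first divergence at macro-step: 1

[Jacobi] macro 1: S0 reads c0=0 → after 1×micro: 1; S1 reads c0=0 → after 2×micro: 3 ⇒ (c0=1, c1=3)
[Jacobi] macro 2: S0 reads c0=1 → after 1×micro: 1; S1 reads c0=1 → after 2×micro: 1 ⇒ (c0=1, c1=1)
[Jacobi] macro 3: S0 reads c0=1 → after 1×micro: 1; S1 reads c0=1 → after 2×micro: 1 ⇒ (c0=1, c1=1)
[Jacobi] macro 4: S0 reads c0=1 → after 1×micro: 1; S1 reads c0=1 → after 2×micro: 1 ⇒ (c0=1, c1=1)
[Jacobi] macro 5: S0 reads c0=1 → after 1×micro: 1; S1 reads c0=1 → after 2×micro: 1 ⇒ (c0=1, c1=1)
[Jacobi] macro 6: S0 reads c0=1 → after 1×micro: 1; S1 reads c0=1 → after 2×micro: 1 ⇒ (c0=1, c1=1)
[Gauss-Seidel] macro 1: S0 reads c0=0 → after 1×micro: 1; S1 reads c0=1 → after 2×micro: 0 ⇒ (c0=1, c1=0)
[Gauss-Seidel] macro 2: S0 reads c0=1 → after 1×micro: 1; S1 reads c0=1 → after 2×micro: 0 ⇒ (c0=1, c1=0)
[Gauss-Seidel] macro 3: S0 reads c0=1 → after 1×micro: 1; S1 reads c0=1 → after 2×micro: 0 ⇒ (c0=1, c1=0)
[Gauss-Seidel] macro 4: S0 reads c0=1 → after 1×micro: 1; S1 reads c0=1 → after 2×micro: 0 ⇒ (c0=1, c1=0)
[Gauss-Seidel] macro 5: S0 reads c0=1 → after 1×micro: 1; S1 reads c0=1 → after 2×micro: 0 ⇒ (c0=1, c1=0)
[Gauss-Seidel] macro 6: S0 reads c0=1 → after 1×micro: 1; S1 reads c0=1 → after 2×micro: 0 ⇒ (c0=1, c1=0)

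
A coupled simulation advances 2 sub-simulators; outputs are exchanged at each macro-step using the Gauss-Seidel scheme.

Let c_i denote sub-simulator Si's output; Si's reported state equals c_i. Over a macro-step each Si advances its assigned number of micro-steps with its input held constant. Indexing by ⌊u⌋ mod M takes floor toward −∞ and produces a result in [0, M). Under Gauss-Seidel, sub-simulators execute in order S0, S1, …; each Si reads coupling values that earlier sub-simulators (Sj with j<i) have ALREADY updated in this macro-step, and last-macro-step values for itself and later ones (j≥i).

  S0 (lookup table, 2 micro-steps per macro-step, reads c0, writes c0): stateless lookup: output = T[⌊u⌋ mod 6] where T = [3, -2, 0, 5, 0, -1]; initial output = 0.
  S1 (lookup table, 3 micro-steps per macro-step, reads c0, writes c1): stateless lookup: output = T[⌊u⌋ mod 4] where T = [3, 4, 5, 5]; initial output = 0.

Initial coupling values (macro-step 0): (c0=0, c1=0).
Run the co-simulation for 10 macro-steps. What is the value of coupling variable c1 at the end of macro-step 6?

c1 at macro-step 6 = 5

macro 1: S0 reads c0=0 → after 2×micro: 3; S1 reads c0=3 → after 3×micro: 5 ⇒ (c0=3, c1=5)
macro 2: S0 reads c0=3 → after 2×micro: 5; S1 reads c0=5 → after 3×micro: 4 ⇒ (c0=5, c1=4)
macro 3: S0 reads c0=5 → after 2×micro: -1; S1 reads c0=-1 → after 3×micro: 5 ⇒ (c0=-1, c1=5)
macro 4: S0 reads c0=-1 → after 2×micro: -1; S1 reads c0=-1 → after 3×micro: 5 ⇒ (c0=-1, c1=5)
macro 5: S0 reads c0=-1 → after 2×micro: -1; S1 reads c0=-1 → after 3×micro: 5 ⇒ (c0=-1, c1=5)
macro 6: S0 reads c0=-1 → after 2×micro: -1; S1 reads c0=-1 → after 3×micro: 5 ⇒ (c0=-1, c1=5)
macro 7: S0 reads c0=-1 → after 2×micro: -1; S1 reads c0=-1 → after 3×micro: 5 ⇒ (c0=-1, c1=5)
macro 8: S0 reads c0=-1 → after 2×micro: -1; S1 reads c0=-1 → after 3×micro: 5 ⇒ (c0=-1, c1=5)
macro 9: S0 reads c0=-1 → after 2×micro: -1; S1 reads c0=-1 → after 3×micro: 5 ⇒ (c0=-1, c1=5)
macro 10: S0 reads c0=-1 → after 2×micro: -1; S1 reads c0=-1 → after 3×micro: 5 ⇒ (c0=-1, c1=5)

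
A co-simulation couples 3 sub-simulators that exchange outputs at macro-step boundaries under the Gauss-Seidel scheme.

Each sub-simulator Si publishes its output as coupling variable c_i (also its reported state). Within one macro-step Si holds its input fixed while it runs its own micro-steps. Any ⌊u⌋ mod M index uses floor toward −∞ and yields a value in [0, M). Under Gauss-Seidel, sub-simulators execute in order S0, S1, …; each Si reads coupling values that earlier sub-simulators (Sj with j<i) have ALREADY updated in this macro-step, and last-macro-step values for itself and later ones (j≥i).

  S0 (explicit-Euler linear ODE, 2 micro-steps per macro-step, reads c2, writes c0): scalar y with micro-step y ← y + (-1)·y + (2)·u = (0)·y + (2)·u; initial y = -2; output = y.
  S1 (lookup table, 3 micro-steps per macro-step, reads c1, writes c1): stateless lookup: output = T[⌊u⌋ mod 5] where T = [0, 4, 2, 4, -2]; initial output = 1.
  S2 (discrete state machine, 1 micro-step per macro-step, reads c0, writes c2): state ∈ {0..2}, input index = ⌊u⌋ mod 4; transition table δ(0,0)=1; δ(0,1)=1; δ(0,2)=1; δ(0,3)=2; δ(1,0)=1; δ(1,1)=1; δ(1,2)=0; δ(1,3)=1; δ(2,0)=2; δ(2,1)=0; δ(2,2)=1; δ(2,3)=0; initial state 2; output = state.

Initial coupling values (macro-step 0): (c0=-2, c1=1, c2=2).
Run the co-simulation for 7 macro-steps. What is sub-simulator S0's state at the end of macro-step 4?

S0 state at macro-step 4 = 4

macro 1: S0 reads c2=2 → after 2×micro: 4; S1 reads c1=1 → after 3×micro: 4; S2 reads c0=4 → after 1×micro: 2 ⇒ (c0=4, c1=4, c2=2)
macro 2: S0 reads c2=2 → after 2×micro: 4; S1 reads c1=4 → after 3×micro: -2; S2 reads c0=4 → after 1×micro: 2 ⇒ (c0=4, c1=-2, c2=2)
macro 3: S0 reads c2=2 → after 2×micro: 4; S1 reads c1=-2 → after 3×micro: 4; S2 reads c0=4 → after 1×micro: 2 ⇒ (c0=4, c1=4, c2=2)
macro 4: S0 reads c2=2 → after 2×micro: 4; S1 reads c1=4 → after 3×micro: -2; S2 reads c0=4 → after 1×micro: 2 ⇒ (c0=4, c1=-2, c2=2)
macro 5: S0 reads c2=2 → after 2×micro: 4; S1 reads c1=-2 → after 3×micro: 4; S2 reads c0=4 → after 1×micro: 2 ⇒ (c0=4, c1=4, c2=2)
macro 6: S0 reads c2=2 → after 2×micro: 4; S1 reads c1=4 → after 3×micro: -2; S2 reads c0=4 → after 1×micro: 2 ⇒ (c0=4, c1=-2, c2=2)
macro 7: S0 reads c2=2 → after 2×micro: 4; S1 reads c1=-2 → after 3×micro: 4; S2 reads c0=4 → after 1×micro: 2 ⇒ (c0=4, c1=4, c2=2)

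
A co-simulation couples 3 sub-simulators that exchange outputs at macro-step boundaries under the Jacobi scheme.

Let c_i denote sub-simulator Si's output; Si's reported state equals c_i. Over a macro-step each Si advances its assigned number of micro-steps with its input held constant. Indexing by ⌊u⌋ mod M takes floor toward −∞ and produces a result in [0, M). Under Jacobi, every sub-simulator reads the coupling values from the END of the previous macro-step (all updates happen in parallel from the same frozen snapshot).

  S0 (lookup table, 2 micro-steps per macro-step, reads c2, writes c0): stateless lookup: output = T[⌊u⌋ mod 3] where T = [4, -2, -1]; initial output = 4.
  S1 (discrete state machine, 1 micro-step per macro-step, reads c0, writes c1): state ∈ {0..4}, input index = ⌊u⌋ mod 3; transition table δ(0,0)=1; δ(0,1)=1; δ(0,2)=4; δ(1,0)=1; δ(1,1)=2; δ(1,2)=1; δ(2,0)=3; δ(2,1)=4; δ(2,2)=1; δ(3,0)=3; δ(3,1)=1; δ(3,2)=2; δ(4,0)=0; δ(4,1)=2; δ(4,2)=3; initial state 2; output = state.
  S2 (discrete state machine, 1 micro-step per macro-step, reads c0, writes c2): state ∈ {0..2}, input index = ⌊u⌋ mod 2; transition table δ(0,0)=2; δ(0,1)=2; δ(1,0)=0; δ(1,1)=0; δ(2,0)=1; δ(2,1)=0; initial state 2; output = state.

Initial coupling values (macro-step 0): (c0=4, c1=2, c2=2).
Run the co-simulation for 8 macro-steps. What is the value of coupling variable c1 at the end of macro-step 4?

macro 1: S0 reads c2=2 → after 2×micro: -1; S1 reads c0=4 → after 1×micro: 4; S2 reads c0=4 → after 1×micro: 1 ⇒ (c0=-1, c1=4, c2=1)
macro 2: S0 reads c2=1 → after 2×micro: -2; S1 reads c0=-1 → after 1×micro: 3; S2 reads c0=-1 → after 1×micro: 0 ⇒ (c0=-2, c1=3, c2=0)
macro 3: S0 reads c2=0 → after 2×micro: 4; S1 reads c0=-2 → after 1×micro: 1; S2 reads c0=-2 → after 1×micro: 2 ⇒ (c0=4, c1=1, c2=2)
macro 4: S0 reads c2=2 → after 2×micro: -1; S1 reads c0=4 → after 1×micro: 2; S2 reads c0=4 → after 1×micro: 1 ⇒ (c0=-1, c1=2, c2=1)
macro 5: S0 reads c2=1 → after 2×micro: -2; S1 reads c0=-1 → after 1×micro: 1; S2 reads c0=-1 → after 1×micro: 0 ⇒ (c0=-2, c1=1, c2=0)
macro 6: S0 reads c2=0 → after 2×micro: 4; S1 reads c0=-2 → after 1×micro: 2; S2 reads c0=-2 → after 1×micro: 2 ⇒ (c0=4, c1=2, c2=2)
macro 7: S0 reads c2=2 → after 2×micro: -1; S1 reads c0=4 → after 1×micro: 4; S2 reads c0=4 → after 1×micro: 1 ⇒ (c0=-1, c1=4, c2=1)
macro 8: S0 reads c2=1 → after 2×micro: -2; S1 reads c0=-1 → after 1×micro: 3; S2 reads c0=-1 → after 1×micro: 0 ⇒ (c0=-2, c1=3, c2=0)

c1 at macro-step 4 = 2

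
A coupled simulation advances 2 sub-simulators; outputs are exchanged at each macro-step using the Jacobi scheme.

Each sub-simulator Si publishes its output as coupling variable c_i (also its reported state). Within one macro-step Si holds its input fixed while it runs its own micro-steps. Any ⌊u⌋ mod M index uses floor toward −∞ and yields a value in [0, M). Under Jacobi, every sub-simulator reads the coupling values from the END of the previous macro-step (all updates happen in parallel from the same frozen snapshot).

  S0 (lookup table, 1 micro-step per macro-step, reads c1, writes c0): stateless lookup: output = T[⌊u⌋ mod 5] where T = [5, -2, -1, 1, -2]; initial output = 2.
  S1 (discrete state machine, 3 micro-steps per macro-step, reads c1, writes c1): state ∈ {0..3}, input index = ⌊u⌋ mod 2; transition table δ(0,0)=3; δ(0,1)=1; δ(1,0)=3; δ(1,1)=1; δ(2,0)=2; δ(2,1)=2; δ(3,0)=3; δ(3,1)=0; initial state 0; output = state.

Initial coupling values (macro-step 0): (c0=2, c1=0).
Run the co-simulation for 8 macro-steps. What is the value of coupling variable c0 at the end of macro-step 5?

c0 at macro-step 5 = -2

macro 1: S0 reads c1=0 → after 1×micro: 5; S1 reads c1=0 → after 3×micro: 3 ⇒ (c0=5, c1=3)
macro 2: S0 reads c1=3 → after 1×micro: 1; S1 reads c1=3 → after 3×micro: 1 ⇒ (c0=1, c1=1)
macro 3: S0 reads c1=1 → after 1×micro: -2; S1 reads c1=1 → after 3×micro: 1 ⇒ (c0=-2, c1=1)
macro 4: S0 reads c1=1 → after 1×micro: -2; S1 reads c1=1 → after 3×micro: 1 ⇒ (c0=-2, c1=1)
macro 5: S0 reads c1=1 → after 1×micro: -2; S1 reads c1=1 → after 3×micro: 1 ⇒ (c0=-2, c1=1)
macro 6: S0 reads c1=1 → after 1×micro: -2; S1 reads c1=1 → after 3×micro: 1 ⇒ (c0=-2, c1=1)
macro 7: S0 reads c1=1 → after 1×micro: -2; S1 reads c1=1 → after 3×micro: 1 ⇒ (c0=-2, c1=1)
macro 8: S0 reads c1=1 → after 1×micro: -2; S1 reads c1=1 → after 3×micro: 1 ⇒ (c0=-2, c1=1)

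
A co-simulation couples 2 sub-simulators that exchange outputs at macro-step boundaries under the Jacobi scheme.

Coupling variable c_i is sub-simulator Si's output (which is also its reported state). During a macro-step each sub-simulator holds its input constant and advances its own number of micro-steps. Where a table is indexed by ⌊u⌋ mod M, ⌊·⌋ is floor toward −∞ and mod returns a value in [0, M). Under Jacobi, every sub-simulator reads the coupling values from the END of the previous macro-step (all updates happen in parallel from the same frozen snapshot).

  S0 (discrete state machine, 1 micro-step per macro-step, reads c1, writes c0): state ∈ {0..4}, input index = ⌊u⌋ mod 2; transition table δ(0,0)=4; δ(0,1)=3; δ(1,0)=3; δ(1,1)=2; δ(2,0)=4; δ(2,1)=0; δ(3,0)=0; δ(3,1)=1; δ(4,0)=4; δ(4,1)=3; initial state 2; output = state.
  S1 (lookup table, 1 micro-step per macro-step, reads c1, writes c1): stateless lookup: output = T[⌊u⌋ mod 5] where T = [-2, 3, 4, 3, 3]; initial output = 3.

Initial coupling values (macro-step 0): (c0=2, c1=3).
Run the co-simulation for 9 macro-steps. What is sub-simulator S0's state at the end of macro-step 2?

macro 1: S0 reads c1=3 → after 1×micro: 0; S1 reads c1=3 → after 1×micro: 3 ⇒ (c0=0, c1=3)
macro 2: S0 reads c1=3 → after 1×micro: 3; S1 reads c1=3 → after 1×micro: 3 ⇒ (c0=3, c1=3)
macro 3: S0 reads c1=3 → after 1×micro: 1; S1 reads c1=3 → after 1×micro: 3 ⇒ (c0=1, c1=3)
macro 4: S0 reads c1=3 → after 1×micro: 2; S1 reads c1=3 → after 1×micro: 3 ⇒ (c0=2, c1=3)
macro 5: S0 reads c1=3 → after 1×micro: 0; S1 reads c1=3 → after 1×micro: 3 ⇒ (c0=0, c1=3)
macro 6: S0 reads c1=3 → after 1×micro: 3; S1 reads c1=3 → after 1×micro: 3 ⇒ (c0=3, c1=3)
macro 7: S0 reads c1=3 → after 1×micro: 1; S1 reads c1=3 → after 1×micro: 3 ⇒ (c0=1, c1=3)
macro 8: S0 reads c1=3 → after 1×micro: 2; S1 reads c1=3 → after 1×micro: 3 ⇒ (c0=2, c1=3)
macro 9: S0 reads c1=3 → after 1×micro: 0; S1 reads c1=3 → after 1×micro: 3 ⇒ (c0=0, c1=3)

S0 state at macro-step 2 = 3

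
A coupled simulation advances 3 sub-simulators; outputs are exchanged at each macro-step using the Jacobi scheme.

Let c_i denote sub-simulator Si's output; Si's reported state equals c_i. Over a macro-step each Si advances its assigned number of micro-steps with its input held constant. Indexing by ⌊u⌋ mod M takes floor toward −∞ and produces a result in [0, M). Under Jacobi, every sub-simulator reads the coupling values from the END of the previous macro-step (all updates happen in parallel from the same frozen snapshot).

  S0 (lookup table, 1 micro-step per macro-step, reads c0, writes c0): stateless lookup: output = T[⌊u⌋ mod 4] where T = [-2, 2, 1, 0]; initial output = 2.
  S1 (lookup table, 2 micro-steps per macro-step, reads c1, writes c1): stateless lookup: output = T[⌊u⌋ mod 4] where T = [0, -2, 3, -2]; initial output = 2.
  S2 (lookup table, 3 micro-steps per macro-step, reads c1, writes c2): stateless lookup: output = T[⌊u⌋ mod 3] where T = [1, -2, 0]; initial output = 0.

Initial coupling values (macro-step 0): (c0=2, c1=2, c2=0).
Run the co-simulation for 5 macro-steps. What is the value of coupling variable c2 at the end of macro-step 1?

c2 at macro-step 1 = 0

macro 1: S0 reads c0=2 → after 1×micro: 1; S1 reads c1=2 → after 2×micro: 3; S2 reads c1=2 → after 3×micro: 0 ⇒ (c0=1, c1=3, c2=0)
macro 2: S0 reads c0=1 → after 1×micro: 2; S1 reads c1=3 → after 2×micro: -2; S2 reads c1=3 → after 3×micro: 1 ⇒ (c0=2, c1=-2, c2=1)
macro 3: S0 reads c0=2 → after 1×micro: 1; S1 reads c1=-2 → after 2×micro: 3; S2 reads c1=-2 → after 3×micro: -2 ⇒ (c0=1, c1=3, c2=-2)
macro 4: S0 reads c0=1 → after 1×micro: 2; S1 reads c1=3 → after 2×micro: -2; S2 reads c1=3 → after 3×micro: 1 ⇒ (c0=2, c1=-2, c2=1)
macro 5: S0 reads c0=2 → after 1×micro: 1; S1 reads c1=-2 → after 2×micro: 3; S2 reads c1=-2 → after 3×micro: -2 ⇒ (c0=1, c1=3, c2=-2)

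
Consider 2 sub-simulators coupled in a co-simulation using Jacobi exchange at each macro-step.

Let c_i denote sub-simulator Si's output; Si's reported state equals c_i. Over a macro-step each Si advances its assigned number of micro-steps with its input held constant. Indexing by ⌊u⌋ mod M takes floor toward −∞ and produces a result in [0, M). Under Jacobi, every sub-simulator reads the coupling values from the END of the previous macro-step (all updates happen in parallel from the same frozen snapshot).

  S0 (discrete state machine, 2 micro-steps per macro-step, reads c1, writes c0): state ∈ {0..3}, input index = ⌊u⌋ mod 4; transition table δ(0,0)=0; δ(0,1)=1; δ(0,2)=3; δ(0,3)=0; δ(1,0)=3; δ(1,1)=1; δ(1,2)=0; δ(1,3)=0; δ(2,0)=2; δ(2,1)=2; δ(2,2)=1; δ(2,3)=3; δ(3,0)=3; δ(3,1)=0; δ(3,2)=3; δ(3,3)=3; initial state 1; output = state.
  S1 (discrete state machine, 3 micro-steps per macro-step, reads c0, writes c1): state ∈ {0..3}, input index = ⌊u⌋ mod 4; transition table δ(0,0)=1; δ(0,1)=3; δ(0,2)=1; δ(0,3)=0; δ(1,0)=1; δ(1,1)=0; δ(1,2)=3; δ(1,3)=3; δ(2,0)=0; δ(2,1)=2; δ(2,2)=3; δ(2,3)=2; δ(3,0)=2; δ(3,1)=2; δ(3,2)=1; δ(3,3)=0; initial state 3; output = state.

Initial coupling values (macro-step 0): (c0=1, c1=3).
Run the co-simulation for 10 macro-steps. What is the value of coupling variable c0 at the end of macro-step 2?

macro 1: S0 reads c1=3 → after 2×micro: 0; S1 reads c0=1 → after 3×micro: 2 ⇒ (c0=0, c1=2)
macro 2: S0 reads c1=2 → after 2×micro: 3; S1 reads c0=0 → after 3×micro: 1 ⇒ (c0=3, c1=1)
macro 3: S0 reads c1=1 → after 2×micro: 1; S1 reads c0=3 → after 3×micro: 0 ⇒ (c0=1, c1=0)
macro 4: S0 reads c1=0 → after 2×micro: 3; S1 reads c0=1 → after 3×micro: 2 ⇒ (c0=3, c1=2)
macro 5: S0 reads c1=2 → after 2×micro: 3; S1 reads c0=3 → after 3×micro: 2 ⇒ (c0=3, c1=2)
macro 6: S0 reads c1=2 → after 2×micro: 3; S1 reads c0=3 → after 3×micro: 2 ⇒ (c0=3, c1=2)
macro 7: S0 reads c1=2 → after 2×micro: 3; S1 reads c0=3 → after 3×micro: 2 ⇒ (c0=3, c1=2)
macro 8: S0 reads c1=2 → after 2×micro: 3; S1 reads c0=3 → after 3×micro: 2 ⇒ (c0=3, c1=2)
macro 9: S0 reads c1=2 → after 2×micro: 3; S1 reads c0=3 → after 3×micro: 2 ⇒ (c0=3, c1=2)
macro 10: S0 reads c1=2 → after 2×micro: 3; S1 reads c0=3 → after 3×micro: 2 ⇒ (c0=3, c1=2)

c0 at macro-step 2 = 3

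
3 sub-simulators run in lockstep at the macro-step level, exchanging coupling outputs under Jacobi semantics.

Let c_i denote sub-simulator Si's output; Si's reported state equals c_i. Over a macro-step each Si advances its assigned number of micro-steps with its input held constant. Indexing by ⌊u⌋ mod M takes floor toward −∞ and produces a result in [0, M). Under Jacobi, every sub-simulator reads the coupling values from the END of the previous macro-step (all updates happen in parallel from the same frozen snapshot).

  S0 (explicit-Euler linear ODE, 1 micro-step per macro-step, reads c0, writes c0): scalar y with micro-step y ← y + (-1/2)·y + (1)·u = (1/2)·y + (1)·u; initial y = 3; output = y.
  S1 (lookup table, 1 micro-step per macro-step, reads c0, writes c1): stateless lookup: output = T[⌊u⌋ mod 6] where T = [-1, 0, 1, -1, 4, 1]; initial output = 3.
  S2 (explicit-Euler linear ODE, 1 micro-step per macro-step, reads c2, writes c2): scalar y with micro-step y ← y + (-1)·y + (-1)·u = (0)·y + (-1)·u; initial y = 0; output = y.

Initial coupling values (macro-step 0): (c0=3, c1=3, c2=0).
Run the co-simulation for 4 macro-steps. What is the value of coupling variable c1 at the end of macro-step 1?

c1 at macro-step 1 = -1

macro 1: S0 reads c0=3 → after 1×micro: 9/2; S1 reads c0=3 → after 1×micro: -1; S2 reads c2=0 → after 1×micro: 0 ⇒ (c0=9/2, c1=-1, c2=0)
macro 2: S0 reads c0=9/2 → after 1×micro: 27/4; S1 reads c0=9/2 → after 1×micro: 4; S2 reads c2=0 → after 1×micro: 0 ⇒ (c0=27/4, c1=4, c2=0)
macro 3: S0 reads c0=27/4 → after 1×micro: 81/8; S1 reads c0=27/4 → after 1×micro: -1; S2 reads c2=0 → after 1×micro: 0 ⇒ (c0=81/8, c1=-1, c2=0)
macro 4: S0 reads c0=81/8 → after 1×micro: 243/16; S1 reads c0=81/8 → after 1×micro: 4; S2 reads c2=0 → after 1×micro: 0 ⇒ (c0=243/16, c1=4, c2=0)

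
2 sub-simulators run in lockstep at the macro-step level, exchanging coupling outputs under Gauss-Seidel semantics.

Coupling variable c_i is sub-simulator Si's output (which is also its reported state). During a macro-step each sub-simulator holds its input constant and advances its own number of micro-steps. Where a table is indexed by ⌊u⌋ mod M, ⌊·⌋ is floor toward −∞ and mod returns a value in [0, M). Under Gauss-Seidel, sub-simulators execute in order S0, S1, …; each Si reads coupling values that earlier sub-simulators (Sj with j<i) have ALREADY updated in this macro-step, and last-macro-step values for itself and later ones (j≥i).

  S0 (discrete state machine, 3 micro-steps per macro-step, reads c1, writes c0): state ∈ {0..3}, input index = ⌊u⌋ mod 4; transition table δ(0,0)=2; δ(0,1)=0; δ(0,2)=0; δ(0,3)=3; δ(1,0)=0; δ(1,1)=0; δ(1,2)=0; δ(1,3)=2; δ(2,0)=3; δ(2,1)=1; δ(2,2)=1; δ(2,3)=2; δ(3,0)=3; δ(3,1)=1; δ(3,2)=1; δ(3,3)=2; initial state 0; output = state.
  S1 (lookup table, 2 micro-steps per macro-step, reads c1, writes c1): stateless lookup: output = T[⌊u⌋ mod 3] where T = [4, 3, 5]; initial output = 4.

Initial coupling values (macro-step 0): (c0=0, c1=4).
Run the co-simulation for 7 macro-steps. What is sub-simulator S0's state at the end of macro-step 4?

macro 1: S0 reads c1=4 → after 3×micro: 3; S1 reads c1=4 → after 2×micro: 3 ⇒ (c0=3, c1=3)
macro 2: S0 reads c1=3 → after 3×micro: 2; S1 reads c1=3 → after 2×micro: 4 ⇒ (c0=2, c1=4)
macro 3: S0 reads c1=4 → after 3×micro: 3; S1 reads c1=4 → after 2×micro: 3 ⇒ (c0=3, c1=3)
macro 4: S0 reads c1=3 → after 3×micro: 2; S1 reads c1=3 → after 2×micro: 4 ⇒ (c0=2, c1=4)
macro 5: S0 reads c1=4 → after 3×micro: 3; S1 reads c1=4 → after 2×micro: 3 ⇒ (c0=3, c1=3)
macro 6: S0 reads c1=3 → after 3×micro: 2; S1 reads c1=3 → after 2×micro: 4 ⇒ (c0=2, c1=4)
macro 7: S0 reads c1=4 → after 3×micro: 3; S1 reads c1=4 → after 2×micro: 3 ⇒ (c0=3, c1=3)

S0 state at macro-step 4 = 2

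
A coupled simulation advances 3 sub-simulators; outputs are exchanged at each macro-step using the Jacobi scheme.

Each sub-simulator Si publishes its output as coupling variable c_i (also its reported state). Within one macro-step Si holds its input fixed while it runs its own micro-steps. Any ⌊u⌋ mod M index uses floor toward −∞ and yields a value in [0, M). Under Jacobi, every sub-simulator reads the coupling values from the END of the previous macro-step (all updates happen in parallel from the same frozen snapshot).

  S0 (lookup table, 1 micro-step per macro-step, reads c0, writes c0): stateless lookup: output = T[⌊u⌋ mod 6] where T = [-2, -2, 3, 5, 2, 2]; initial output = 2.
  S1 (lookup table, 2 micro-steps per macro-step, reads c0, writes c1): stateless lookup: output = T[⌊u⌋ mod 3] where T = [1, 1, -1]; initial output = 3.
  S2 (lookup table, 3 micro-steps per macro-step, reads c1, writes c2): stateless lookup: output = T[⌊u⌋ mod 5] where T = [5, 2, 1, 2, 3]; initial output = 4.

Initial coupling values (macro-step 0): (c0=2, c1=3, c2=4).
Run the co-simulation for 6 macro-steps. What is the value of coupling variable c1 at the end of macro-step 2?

macro 1: S0 reads c0=2 → after 1×micro: 3; S1 reads c0=2 → after 2×micro: -1; S2 reads c1=3 → after 3×micro: 2 ⇒ (c0=3, c1=-1, c2=2)
macro 2: S0 reads c0=3 → after 1×micro: 5; S1 reads c0=3 → after 2×micro: 1; S2 reads c1=-1 → after 3×micro: 3 ⇒ (c0=5, c1=1, c2=3)
macro 3: S0 reads c0=5 → after 1×micro: 2; S1 reads c0=5 → after 2×micro: -1; S2 reads c1=1 → after 3×micro: 2 ⇒ (c0=2, c1=-1, c2=2)
macro 4: S0 reads c0=2 → after 1×micro: 3; S1 reads c0=2 → after 2×micro: -1; S2 reads c1=-1 → after 3×micro: 3 ⇒ (c0=3, c1=-1, c2=3)
macro 5: S0 reads c0=3 → after 1×micro: 5; S1 reads c0=3 → after 2×micro: 1; S2 reads c1=-1 → after 3×micro: 3 ⇒ (c0=5, c1=1, c2=3)
macro 6: S0 reads c0=5 → after 1×micro: 2; S1 reads c0=5 → after 2×micro: -1; S2 reads c1=1 → after 3×micro: 2 ⇒ (c0=2, c1=-1, c2=2)

c1 at macro-step 2 = 1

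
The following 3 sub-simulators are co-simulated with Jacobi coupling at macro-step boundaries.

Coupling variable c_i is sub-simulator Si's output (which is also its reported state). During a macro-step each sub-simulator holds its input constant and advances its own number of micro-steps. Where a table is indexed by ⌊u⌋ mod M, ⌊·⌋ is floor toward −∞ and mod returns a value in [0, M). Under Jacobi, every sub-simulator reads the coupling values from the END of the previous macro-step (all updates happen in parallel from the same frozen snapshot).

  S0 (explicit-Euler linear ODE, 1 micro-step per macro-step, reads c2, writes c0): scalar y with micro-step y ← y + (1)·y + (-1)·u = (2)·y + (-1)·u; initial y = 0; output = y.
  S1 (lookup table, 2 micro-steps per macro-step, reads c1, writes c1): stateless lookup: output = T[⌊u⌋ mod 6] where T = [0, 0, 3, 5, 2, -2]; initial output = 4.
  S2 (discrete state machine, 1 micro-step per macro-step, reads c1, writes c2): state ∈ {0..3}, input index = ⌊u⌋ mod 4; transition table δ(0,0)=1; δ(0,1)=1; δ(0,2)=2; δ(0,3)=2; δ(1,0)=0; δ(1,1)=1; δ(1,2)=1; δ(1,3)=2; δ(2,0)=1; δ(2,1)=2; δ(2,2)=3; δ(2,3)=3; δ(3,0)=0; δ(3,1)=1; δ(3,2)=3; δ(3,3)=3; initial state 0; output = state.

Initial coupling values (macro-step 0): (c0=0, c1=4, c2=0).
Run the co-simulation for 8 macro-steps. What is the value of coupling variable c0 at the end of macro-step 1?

c0 at macro-step 1 = 0

macro 1: S0 reads c2=0 → after 1×micro: 0; S1 reads c1=4 → after 2×micro: 2; S2 reads c1=4 → after 1×micro: 1 ⇒ (c0=0, c1=2, c2=1)
macro 2: S0 reads c2=1 → after 1×micro: -1; S1 reads c1=2 → after 2×micro: 3; S2 reads c1=2 → after 1×micro: 1 ⇒ (c0=-1, c1=3, c2=1)
macro 3: S0 reads c2=1 → after 1×micro: -3; S1 reads c1=3 → after 2×micro: 5; S2 reads c1=3 → after 1×micro: 2 ⇒ (c0=-3, c1=5, c2=2)
macro 4: S0 reads c2=2 → after 1×micro: -8; S1 reads c1=5 → after 2×micro: -2; S2 reads c1=5 → after 1×micro: 2 ⇒ (c0=-8, c1=-2, c2=2)
macro 5: S0 reads c2=2 → after 1×micro: -18; S1 reads c1=-2 → after 2×micro: 2; S2 reads c1=-2 → after 1×micro: 3 ⇒ (c0=-18, c1=2, c2=3)
macro 6: S0 reads c2=3 → after 1×micro: -39; S1 reads c1=2 → after 2×micro: 3; S2 reads c1=2 → after 1×micro: 3 ⇒ (c0=-39, c1=3, c2=3)
macro 7: S0 reads c2=3 → after 1×micro: -81; S1 reads c1=3 → after 2×micro: 5; S2 reads c1=3 → after 1×micro: 3 ⇒ (c0=-81, c1=5, c2=3)
macro 8: S0 reads c2=3 → after 1×micro: -165; S1 reads c1=5 → after 2×micro: -2; S2 reads c1=5 → after 1×micro: 1 ⇒ (c0=-165, c1=-2, c2=1)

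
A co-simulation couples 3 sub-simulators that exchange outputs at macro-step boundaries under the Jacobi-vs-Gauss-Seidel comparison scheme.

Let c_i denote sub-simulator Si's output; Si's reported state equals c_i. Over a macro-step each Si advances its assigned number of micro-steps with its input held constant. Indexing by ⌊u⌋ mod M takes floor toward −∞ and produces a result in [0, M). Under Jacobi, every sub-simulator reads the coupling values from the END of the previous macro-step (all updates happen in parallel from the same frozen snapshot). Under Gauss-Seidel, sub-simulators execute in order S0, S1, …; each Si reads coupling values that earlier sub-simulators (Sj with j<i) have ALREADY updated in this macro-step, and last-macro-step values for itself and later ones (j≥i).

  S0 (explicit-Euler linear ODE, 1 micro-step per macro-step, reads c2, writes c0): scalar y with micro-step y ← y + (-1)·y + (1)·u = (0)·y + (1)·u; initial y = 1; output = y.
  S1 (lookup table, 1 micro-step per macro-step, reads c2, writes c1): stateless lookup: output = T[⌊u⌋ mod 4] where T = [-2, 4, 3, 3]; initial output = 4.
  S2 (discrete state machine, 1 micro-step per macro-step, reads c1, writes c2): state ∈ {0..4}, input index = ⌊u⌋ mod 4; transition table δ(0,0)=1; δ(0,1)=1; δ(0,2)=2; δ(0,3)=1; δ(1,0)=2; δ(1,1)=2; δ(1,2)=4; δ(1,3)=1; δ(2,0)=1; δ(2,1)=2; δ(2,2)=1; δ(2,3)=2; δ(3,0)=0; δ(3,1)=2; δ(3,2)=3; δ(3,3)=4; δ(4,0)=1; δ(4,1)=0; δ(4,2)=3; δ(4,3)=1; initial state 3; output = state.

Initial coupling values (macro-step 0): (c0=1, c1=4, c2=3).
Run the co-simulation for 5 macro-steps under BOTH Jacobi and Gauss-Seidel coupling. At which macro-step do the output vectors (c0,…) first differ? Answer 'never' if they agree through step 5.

[Jacobi] macro 1: S0 reads c2=3 → after 1×micro: 3; S1 reads c2=3 → after 1×micro: 3; S2 reads c1=4 → after 1×micro: 0 ⇒ (c0=3, c1=3, c2=0)
[Jacobi] macro 2: S0 reads c2=0 → after 1×micro: 0; S1 reads c2=0 → after 1×micro: -2; S2 reads c1=3 → after 1×micro: 1 ⇒ (c0=0, c1=-2, c2=1)
[Jacobi] macro 3: S0 reads c2=1 → after 1×micro: 1; S1 reads c2=1 → after 1×micro: 4; S2 reads c1=-2 → after 1×micro: 4 ⇒ (c0=1, c1=4, c2=4)
[Jacobi] macro 4: S0 reads c2=4 → after 1×micro: 4; S1 reads c2=4 → after 1×micro: -2; S2 reads c1=4 → after 1×micro: 1 ⇒ (c0=4, c1=-2, c2=1)
[Jacobi] macro 5: S0 reads c2=1 → after 1×micro: 1; S1 reads c2=1 → after 1×micro: 4; S2 reads c1=-2 → after 1×micro: 4 ⇒ (c0=1, c1=4, c2=4)
[Gauss-Seidel] macro 1: S0 reads c2=3 → after 1×micro: 3; S1 reads c2=3 → after 1×micro: 3; S2 reads c1=3 → after 1×micro: 4 ⇒ (c0=3, c1=3, c2=4)
[Gauss-Seidel] macro 2: S0 reads c2=4 → after 1×micro: 4; S1 reads c2=4 → after 1×micro: -2; S2 reads c1=-2 → after 1×micro: 3 ⇒ (c0=4, c1=-2, c2=3)
[Gauss-Seidel] macro 3: S0 reads c2=3 → after 1×micro: 3; S1 reads c2=3 → after 1×micro: 3; S2 reads c1=3 → after 1×micro: 4 ⇒ (c0=3, c1=3, c2=4)
[Gauss-Seidel] macro 4: S0 reads c2=4 → after 1×micro: 4; S1 reads c2=4 → after 1×micro: -2; S2 reads c1=-2 → after 1×micro: 3 ⇒ (c0=4, c1=-2, c2=3)
[Gauss-Seidel] macro 5: S0 reads c2=3 → after 1×micro: 3; S1 reads c2=3 → after 1×micro: 3; S2 reads c1=3 → after 1×micro: 4 ⇒ (c0=3, c1=3, c2=4)

first divergence at macro-step: 1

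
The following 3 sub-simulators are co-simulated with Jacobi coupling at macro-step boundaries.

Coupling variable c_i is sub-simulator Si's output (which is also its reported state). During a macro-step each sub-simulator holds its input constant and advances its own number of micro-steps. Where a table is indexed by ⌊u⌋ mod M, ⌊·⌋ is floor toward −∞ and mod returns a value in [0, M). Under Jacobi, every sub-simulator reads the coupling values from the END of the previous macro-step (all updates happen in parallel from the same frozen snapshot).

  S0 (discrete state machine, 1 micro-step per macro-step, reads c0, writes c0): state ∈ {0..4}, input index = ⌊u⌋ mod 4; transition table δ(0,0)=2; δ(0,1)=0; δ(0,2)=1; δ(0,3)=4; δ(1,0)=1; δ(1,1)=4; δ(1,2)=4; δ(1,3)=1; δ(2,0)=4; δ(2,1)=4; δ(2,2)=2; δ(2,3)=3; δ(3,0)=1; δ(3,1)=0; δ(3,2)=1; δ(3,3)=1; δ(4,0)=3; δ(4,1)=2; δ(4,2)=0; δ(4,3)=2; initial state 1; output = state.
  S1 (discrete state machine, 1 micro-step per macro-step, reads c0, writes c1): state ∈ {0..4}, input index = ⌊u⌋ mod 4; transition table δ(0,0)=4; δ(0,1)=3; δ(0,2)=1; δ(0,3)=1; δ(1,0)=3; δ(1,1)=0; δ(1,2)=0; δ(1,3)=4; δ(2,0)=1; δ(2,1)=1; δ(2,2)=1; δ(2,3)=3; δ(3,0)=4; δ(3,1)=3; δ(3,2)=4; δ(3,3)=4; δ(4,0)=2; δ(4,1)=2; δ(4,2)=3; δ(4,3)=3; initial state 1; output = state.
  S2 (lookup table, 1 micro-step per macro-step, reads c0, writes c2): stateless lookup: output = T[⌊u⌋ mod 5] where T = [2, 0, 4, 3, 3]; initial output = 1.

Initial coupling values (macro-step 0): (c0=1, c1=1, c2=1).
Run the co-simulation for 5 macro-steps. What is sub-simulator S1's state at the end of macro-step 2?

S1 state at macro-step 2 = 4

macro 1: S0 reads c0=1 → after 1×micro: 4; S1 reads c0=1 → after 1×micro: 0; S2 reads c0=1 → after 1×micro: 0 ⇒ (c0=4, c1=0, c2=0)
macro 2: S0 reads c0=4 → after 1×micro: 3; S1 reads c0=4 → after 1×micro: 4; S2 reads c0=4 → after 1×micro: 3 ⇒ (c0=3, c1=4, c2=3)
macro 3: S0 reads c0=3 → after 1×micro: 1; S1 reads c0=3 → after 1×micro: 3; S2 reads c0=3 → after 1×micro: 3 ⇒ (c0=1, c1=3, c2=3)
macro 4: S0 reads c0=1 → after 1×micro: 4; S1 reads c0=1 → after 1×micro: 3; S2 reads c0=1 → after 1×micro: 0 ⇒ (c0=4, c1=3, c2=0)
macro 5: S0 reads c0=4 → after 1×micro: 3; S1 reads c0=4 → after 1×micro: 4; S2 reads c0=4 → after 1×micro: 3 ⇒ (c0=3, c1=4, c2=3)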